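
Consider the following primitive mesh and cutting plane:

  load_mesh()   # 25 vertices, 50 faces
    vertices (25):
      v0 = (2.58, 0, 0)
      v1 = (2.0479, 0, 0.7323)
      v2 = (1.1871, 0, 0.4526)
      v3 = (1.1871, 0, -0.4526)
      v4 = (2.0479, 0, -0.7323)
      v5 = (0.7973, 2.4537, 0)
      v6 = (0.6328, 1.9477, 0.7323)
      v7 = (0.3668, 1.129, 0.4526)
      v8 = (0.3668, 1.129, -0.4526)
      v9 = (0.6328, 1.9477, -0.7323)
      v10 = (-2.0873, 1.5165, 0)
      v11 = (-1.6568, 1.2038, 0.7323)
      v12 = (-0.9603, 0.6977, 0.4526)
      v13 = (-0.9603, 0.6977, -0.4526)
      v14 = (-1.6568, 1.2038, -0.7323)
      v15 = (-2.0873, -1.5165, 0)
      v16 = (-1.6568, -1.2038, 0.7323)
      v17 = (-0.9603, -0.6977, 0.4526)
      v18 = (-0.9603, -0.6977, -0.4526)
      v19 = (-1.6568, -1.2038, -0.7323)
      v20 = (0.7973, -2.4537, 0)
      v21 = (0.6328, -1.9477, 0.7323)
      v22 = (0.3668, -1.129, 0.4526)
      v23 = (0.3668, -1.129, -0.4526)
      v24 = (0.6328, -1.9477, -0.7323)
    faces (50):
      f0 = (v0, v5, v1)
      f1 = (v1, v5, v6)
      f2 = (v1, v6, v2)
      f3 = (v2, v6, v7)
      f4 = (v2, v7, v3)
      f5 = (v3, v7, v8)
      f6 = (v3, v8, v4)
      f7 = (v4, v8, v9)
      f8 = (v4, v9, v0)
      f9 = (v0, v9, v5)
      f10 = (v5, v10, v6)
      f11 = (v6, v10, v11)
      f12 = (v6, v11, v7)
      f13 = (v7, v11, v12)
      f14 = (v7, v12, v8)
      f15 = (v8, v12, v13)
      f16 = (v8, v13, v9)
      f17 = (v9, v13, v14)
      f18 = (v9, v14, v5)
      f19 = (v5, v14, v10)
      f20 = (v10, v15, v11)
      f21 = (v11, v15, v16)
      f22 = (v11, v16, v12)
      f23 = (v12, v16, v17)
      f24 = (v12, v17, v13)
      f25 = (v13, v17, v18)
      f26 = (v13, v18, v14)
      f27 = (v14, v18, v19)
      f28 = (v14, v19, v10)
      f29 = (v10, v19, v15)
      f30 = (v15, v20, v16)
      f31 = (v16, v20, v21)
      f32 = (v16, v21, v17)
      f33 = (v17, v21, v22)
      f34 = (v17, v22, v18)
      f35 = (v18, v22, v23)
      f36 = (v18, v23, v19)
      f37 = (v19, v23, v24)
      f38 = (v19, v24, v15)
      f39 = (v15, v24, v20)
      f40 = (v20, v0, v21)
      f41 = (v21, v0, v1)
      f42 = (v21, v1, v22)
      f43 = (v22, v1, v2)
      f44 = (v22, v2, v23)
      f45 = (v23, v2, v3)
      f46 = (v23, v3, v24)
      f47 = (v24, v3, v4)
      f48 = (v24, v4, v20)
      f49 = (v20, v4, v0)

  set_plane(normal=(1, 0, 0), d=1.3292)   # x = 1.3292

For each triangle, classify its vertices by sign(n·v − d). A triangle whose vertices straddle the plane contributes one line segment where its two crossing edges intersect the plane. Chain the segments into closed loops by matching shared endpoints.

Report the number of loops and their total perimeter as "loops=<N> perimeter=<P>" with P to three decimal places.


Straddling triangles (14 of 50):
  (v0,v5,v1) [+-+] → (1.3292, 1.7216, 0)–(1.3292, 1.4101, 0.311459)  len=0.4405
  (v1,v5,v6) [+--] → (1.3292, 1.4101, 0.311459)–(1.3292, 0.989197, 0.7323)  len=0.5952
  (v1,v6,v2) [+--] → (1.3292, 0.989197, 0.7323)–(1.3292, 0, 0.498773)  len=1.0164
  (v3,v8,v4) [--+] → (1.3292, 0.482667, -0.612723)–(1.3292, 0, -0.498773)  len=0.4959
  (v4,v8,v9) [+--] → (1.3292, 0.482667, -0.612723)–(1.3292, 0.989197, -0.7323)  len=0.5205
  (v4,v9,v0) [+-+] → (1.3292, 0.989197, -0.7323)–(1.3292, 1.25112, -0.470399)  len=0.3704
  (v0,v9,v5) [+--] → (1.3292, 1.25112, -0.470399)–(1.3292, 1.7216, 0)  len=0.6653
  (v20,v0,v21) [-+-] → (1.3292, -1.7216, 0)–(1.3292, -1.25112, 0.470399)  len=0.6653
  (v21,v0,v1) [-++] → (1.3292, -1.25112, 0.470399)–(1.3292, -0.989197, 0.7323)  len=0.3704
  (v21,v1,v22) [-+-] → (1.3292, -0.989197, 0.7323)–(1.3292, -0.482667, 0.612723)  len=0.5205
  (v22,v1,v2) [-+-] → (1.3292, -0.482667, 0.612723)–(1.3292, 0, 0.498773)  len=0.4959
  (v24,v3,v4) [--+] → (1.3292, 0, -0.498773)–(1.3292, -0.989197, -0.7323)  len=1.0164
  (v24,v4,v20) [-+-] → (1.3292, -0.989197, -0.7323)–(1.3292, -1.4101, -0.311459)  len=0.5952
  (v20,v4,v0) [-++] → (1.3292, -1.4101, -0.311459)–(1.3292, -1.7216, 0)  len=0.4405

Chained into 1 loop(s):
  loop 1: 14 segments, perimeter = 8.2083
Total perimeter = 8.208

loops=1 perimeter=8.208


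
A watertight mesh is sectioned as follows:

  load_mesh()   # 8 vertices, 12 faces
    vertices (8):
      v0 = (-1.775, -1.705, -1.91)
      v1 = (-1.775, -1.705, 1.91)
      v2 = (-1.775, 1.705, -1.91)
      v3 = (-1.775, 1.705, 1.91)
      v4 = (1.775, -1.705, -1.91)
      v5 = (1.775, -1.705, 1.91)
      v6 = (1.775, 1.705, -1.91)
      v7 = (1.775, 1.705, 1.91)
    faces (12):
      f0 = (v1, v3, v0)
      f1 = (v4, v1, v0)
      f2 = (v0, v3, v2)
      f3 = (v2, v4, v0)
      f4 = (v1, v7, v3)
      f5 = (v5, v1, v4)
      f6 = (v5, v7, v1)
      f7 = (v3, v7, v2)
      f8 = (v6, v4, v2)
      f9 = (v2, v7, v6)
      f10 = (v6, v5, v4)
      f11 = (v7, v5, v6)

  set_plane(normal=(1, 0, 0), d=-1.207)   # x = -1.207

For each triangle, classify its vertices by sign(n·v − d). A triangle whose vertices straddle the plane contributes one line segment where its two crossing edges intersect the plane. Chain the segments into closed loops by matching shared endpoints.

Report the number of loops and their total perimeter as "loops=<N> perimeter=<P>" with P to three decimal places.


loops=1 perimeter=14.460

Straddling triangles (8 of 12):
  (v4,v1,v0) [+--] → (-1.207, -1.705, 1.2988)–(-1.207, -1.705, -1.91)  len=3.2088
  (v2,v4,v0) [-+-] → (-1.207, 1.1594, -1.91)–(-1.207, -1.705, -1.91)  len=2.8644
  (v1,v7,v3) [-+-] → (-1.207, -1.1594, 1.91)–(-1.207, 1.705, 1.91)  len=2.8644
  (v5,v1,v4) [+-+] → (-1.207, -1.705, 1.91)–(-1.207, -1.705, 1.2988)  len=0.6112
  (v5,v7,v1) [++-] → (-1.207, -1.1594, 1.91)–(-1.207, -1.705, 1.91)  len=0.5456
  (v3,v7,v2) [-+-] → (-1.207, 1.705, 1.91)–(-1.207, 1.705, -1.2988)  len=3.2088
  (v6,v4,v2) [++-] → (-1.207, 1.1594, -1.91)–(-1.207, 1.705, -1.91)  len=0.5456
  (v2,v7,v6) [-++] → (-1.207, 1.705, -1.2988)–(-1.207, 1.705, -1.91)  len=0.6112

Chained into 1 loop(s):
  loop 1: 8 segments, perimeter = 14.4600
Total perimeter = 14.460


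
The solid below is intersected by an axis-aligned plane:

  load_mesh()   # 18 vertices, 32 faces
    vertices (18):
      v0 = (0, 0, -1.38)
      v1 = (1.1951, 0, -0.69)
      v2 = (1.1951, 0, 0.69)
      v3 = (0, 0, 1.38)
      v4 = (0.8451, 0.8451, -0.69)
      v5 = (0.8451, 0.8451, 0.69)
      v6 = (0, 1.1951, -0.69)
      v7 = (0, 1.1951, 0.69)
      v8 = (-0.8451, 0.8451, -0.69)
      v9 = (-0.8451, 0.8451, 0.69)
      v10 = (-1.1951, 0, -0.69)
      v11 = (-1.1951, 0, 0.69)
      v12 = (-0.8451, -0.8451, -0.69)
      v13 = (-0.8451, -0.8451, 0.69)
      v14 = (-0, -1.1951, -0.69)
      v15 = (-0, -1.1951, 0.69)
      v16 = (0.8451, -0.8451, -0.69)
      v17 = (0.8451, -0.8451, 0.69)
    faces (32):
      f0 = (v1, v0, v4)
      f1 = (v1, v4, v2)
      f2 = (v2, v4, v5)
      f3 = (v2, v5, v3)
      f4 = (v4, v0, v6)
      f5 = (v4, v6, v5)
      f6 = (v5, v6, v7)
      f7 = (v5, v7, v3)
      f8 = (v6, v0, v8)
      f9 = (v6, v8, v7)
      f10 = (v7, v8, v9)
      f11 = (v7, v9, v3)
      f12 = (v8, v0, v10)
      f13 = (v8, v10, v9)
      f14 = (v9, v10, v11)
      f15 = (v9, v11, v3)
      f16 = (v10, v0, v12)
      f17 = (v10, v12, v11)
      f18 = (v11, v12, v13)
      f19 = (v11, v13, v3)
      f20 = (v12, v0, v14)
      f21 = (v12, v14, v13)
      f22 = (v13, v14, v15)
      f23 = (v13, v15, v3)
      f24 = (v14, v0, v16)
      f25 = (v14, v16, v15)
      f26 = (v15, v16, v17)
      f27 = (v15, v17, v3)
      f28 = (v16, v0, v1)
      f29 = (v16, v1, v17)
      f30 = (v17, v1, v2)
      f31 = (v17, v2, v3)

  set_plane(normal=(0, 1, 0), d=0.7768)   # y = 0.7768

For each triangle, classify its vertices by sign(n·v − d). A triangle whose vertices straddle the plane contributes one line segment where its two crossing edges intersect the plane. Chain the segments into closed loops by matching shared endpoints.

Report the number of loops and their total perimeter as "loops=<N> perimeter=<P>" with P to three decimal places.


loops=1 perimeter=6.401

Straddling triangles (12 of 32):
  (v1,v0,v4) [--+] → (0.7768, 0.7768, -0.745765)–(0.873387, 0.7768, -0.69)  len=0.1115
  (v1,v4,v2) [-+-] → (0.873387, 0.7768, -0.69)–(0.873387, 0.7768, -0.57847)  len=0.1115
  (v2,v4,v5) [-++] → (0.873387, 0.7768, -0.57847)–(0.873387, 0.7768, 0.69)  len=1.2685
  (v2,v5,v3) [-+-] → (0.873387, 0.7768, 0.69)–(0.7768, 0.7768, 0.745765)  len=0.1115
  (v4,v0,v6) [+-+] → (0.7768, 0.7768, -0.745765)–(0, 0.7768, -0.931509)  len=0.7987
  (v5,v7,v3) [++-] → (0, 0.7768, 0.931509)–(0.7768, 0.7768, 0.745765)  len=0.7987
  (v6,v0,v8) [+-+] → (0, 0.7768, -0.931509)–(-0.7768, 0.7768, -0.745765)  len=0.7987
  (v7,v9,v3) [++-] → (-0.7768, 0.7768, 0.745765)–(0, 0.7768, 0.931509)  len=0.7987
  (v8,v0,v10) [+--] → (-0.7768, 0.7768, -0.745765)–(-0.873387, 0.7768, -0.69)  len=0.1115
  (v8,v10,v9) [+-+] → (-0.873387, 0.7768, -0.69)–(-0.873387, 0.7768, 0.57847)  len=1.2685
  (v9,v10,v11) [+--] → (-0.873387, 0.7768, 0.57847)–(-0.873387, 0.7768, 0.69)  len=0.1115
  (v9,v11,v3) [+--] → (-0.873387, 0.7768, 0.69)–(-0.7768, 0.7768, 0.745765)  len=0.1115

Chained into 1 loop(s):
  loop 1: 12 segments, perimeter = 6.4009
Total perimeter = 6.401


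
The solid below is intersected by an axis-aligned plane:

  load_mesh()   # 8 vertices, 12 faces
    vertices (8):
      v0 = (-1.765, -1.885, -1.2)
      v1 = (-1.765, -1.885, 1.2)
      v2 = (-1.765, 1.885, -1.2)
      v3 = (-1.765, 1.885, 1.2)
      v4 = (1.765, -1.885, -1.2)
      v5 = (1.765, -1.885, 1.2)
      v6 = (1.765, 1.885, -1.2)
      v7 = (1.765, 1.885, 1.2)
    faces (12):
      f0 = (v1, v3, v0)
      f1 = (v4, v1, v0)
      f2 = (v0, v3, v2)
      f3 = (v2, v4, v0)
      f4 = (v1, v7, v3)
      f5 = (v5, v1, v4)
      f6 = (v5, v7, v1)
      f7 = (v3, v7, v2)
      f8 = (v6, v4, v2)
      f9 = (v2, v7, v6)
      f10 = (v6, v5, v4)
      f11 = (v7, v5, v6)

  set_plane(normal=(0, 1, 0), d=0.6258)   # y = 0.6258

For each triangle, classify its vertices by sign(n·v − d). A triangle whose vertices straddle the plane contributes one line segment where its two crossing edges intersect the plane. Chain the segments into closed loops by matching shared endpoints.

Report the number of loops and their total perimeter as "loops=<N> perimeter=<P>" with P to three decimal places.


Straddling triangles (8 of 12):
  (v1,v3,v0) [-+-] → (-1.765, 0.6258, 1.2)–(-1.765, 0.6258, 0.398387)  len=0.8016
  (v0,v3,v2) [-++] → (-1.765, 0.6258, 0.398387)–(-1.765, 0.6258, -1.2)  len=1.5984
  (v2,v4,v0) [+--] → (-0.585961, 0.6258, -1.2)–(-1.765, 0.6258, -1.2)  len=1.1790
  (v1,v7,v3) [-++] → (0.585961, 0.6258, 1.2)–(-1.765, 0.6258, 1.2)  len=2.3510
  (v5,v7,v1) [-+-] → (1.765, 0.6258, 1.2)–(0.585961, 0.6258, 1.2)  len=1.1790
  (v6,v4,v2) [+-+] → (1.765, 0.6258, -1.2)–(-0.585961, 0.6258, -1.2)  len=2.3510
  (v6,v5,v4) [+--] → (1.765, 0.6258, -0.398387)–(1.765, 0.6258, -1.2)  len=0.8016
  (v7,v5,v6) [+-+] → (1.765, 0.6258, 1.2)–(1.765, 0.6258, -0.398387)  len=1.5984

Chained into 1 loop(s):
  loop 1: 8 segments, perimeter = 11.8600
Total perimeter = 11.860

loops=1 perimeter=11.860


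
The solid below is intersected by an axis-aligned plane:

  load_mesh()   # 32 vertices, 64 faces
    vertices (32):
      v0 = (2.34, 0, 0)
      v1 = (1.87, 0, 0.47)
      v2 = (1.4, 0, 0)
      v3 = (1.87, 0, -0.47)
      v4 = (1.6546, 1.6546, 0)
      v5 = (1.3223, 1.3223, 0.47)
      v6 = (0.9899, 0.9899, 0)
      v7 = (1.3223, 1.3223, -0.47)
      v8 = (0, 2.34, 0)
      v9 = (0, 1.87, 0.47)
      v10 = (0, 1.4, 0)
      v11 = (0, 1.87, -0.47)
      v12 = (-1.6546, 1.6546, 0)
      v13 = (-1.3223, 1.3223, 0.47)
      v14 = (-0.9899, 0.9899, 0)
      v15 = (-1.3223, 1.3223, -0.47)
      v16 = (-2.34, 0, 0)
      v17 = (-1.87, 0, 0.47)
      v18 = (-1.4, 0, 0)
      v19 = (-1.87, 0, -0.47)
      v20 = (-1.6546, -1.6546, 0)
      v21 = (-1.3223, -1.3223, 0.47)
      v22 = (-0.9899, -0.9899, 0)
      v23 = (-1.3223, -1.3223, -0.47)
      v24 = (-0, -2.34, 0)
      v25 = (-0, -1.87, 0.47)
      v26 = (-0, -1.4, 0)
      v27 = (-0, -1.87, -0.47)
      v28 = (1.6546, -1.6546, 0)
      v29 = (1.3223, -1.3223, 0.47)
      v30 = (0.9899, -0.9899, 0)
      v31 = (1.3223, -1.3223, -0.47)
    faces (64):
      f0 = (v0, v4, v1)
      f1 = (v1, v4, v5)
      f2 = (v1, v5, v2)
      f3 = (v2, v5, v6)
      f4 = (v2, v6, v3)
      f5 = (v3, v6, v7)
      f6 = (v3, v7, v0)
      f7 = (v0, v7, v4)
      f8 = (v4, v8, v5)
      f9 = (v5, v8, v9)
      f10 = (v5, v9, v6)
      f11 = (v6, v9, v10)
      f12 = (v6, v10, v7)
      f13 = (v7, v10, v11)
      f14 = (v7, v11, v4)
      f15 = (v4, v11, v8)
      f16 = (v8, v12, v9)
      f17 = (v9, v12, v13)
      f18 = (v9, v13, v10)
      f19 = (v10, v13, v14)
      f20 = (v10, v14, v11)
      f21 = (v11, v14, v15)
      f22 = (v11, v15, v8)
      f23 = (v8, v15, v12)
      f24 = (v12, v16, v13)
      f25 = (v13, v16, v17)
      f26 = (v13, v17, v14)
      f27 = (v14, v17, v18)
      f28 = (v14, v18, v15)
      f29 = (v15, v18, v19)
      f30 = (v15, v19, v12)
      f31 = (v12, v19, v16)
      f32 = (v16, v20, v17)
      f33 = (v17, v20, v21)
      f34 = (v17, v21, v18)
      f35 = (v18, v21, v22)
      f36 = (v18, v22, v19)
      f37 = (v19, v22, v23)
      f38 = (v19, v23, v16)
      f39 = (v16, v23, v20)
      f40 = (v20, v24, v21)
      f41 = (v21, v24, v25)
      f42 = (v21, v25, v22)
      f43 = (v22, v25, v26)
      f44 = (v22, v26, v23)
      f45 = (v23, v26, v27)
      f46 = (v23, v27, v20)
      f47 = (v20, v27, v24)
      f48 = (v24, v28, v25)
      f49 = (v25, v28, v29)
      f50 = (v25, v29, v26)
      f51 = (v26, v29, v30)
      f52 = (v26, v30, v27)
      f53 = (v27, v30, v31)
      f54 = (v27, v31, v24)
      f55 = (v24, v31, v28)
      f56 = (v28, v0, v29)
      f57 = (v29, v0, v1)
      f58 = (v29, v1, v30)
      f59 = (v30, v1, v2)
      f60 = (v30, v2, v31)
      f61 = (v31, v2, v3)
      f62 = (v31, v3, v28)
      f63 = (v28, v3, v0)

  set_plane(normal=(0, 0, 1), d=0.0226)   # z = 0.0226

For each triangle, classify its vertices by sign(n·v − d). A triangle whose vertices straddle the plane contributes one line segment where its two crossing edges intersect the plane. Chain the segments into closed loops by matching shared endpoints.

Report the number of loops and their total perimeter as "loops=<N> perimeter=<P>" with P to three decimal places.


loops=2 perimeter=22.899

Straddling triangles (32 of 64):
  (v0,v4,v1) [--+] → (1.66496, 1.57504, 0.0226)–(2.3174, 0, 0.0226)  len=1.7048
  (v1,v4,v5) [+-+] → (1.66496, 1.57504, 0.0226)–(1.63862, 1.63862, 0.0226)  len=0.0688
  (v1,v5,v2) [++-] → (1.39626, 0.0635829, 0.0226)–(1.4226, 0, 0.0226)  len=0.0688
  (v2,v5,v6) [-+-] → (1.39626, 0.0635829, 0.0226)–(1.00588, 1.00588, 0.0226)  len=1.0200
  (v4,v8,v5) [--+] → (0.0635829, 2.29106, 0.0226)–(1.63862, 1.63862, 0.0226)  len=1.7048
  (v5,v8,v9) [+-+] → (0.0635829, 2.29106, 0.0226)–(0, 2.3174, 0.0226)  len=0.0688
  (v5,v9,v6) [++-] → (0.942301, 1.03222, 0.0226)–(1.00588, 1.00588, 0.0226)  len=0.0688
  (v6,v9,v10) [-+-] → (0.942301, 1.03222, 0.0226)–(0, 1.4226, 0.0226)  len=1.0200
  (v8,v12,v9) [--+] → (-1.57504, 1.66496, 0.0226)–(0, 2.3174, 0.0226)  len=1.7048
  (v9,v12,v13) [+-+] → (-1.57504, 1.66496, 0.0226)–(-1.63862, 1.63862, 0.0226)  len=0.0688
  (v9,v13,v10) [++-] → (-0.0635829, 1.39626, 0.0226)–(0, 1.4226, 0.0226)  len=0.0688
  (v10,v13,v14) [-+-] → (-0.0635829, 1.39626, 0.0226)–(-1.00588, 1.00588, 0.0226)  len=1.0200
  (v12,v16,v13) [--+] → (-2.29106, 0.0635829, 0.0226)–(-1.63862, 1.63862, 0.0226)  len=1.7048
  (v13,v16,v17) [+-+] → (-2.29106, 0.0635829, 0.0226)–(-2.3174, 0, 0.0226)  len=0.0688
  (v13,v17,v14) [++-] → (-1.03222, 0.942301, 0.0226)–(-1.00588, 1.00588, 0.0226)  len=0.0688
  (v14,v17,v18) [-+-] → (-1.03222, 0.942301, 0.0226)–(-1.4226, 0, 0.0226)  len=1.0200
  (v16,v20,v17) [--+] → (-1.66496, -1.57504, 0.0226)–(-2.3174, 0, 0.0226)  len=1.7048
  (v17,v20,v21) [+-+] → (-1.66496, -1.57504, 0.0226)–(-1.63862, -1.63862, 0.0226)  len=0.0688
  (v17,v21,v18) [++-] → (-1.39626, -0.0635829, 0.0226)–(-1.4226, 0, 0.0226)  len=0.0688
  (v18,v21,v22) [-+-] → (-1.39626, -0.0635829, 0.0226)–(-1.00588, -1.00588, 0.0226)  len=1.0200
  (v20,v24,v21) [--+] → (-0.0635829, -2.29106, 0.0226)–(-1.63862, -1.63862, 0.0226)  len=1.7048
  (v21,v24,v25) [+-+] → (-0.0635829, -2.29106, 0.0226)–(0, -2.3174, 0.0226)  len=0.0688
  (v21,v25,v22) [++-] → (-0.942301, -1.03222, 0.0226)–(-1.00588, -1.00588, 0.0226)  len=0.0688
  (v22,v25,v26) [-+-] → (-0.942301, -1.03222, 0.0226)–(0, -1.4226, 0.0226)  len=1.0200
  (v24,v28,v25) [--+] → (1.57504, -1.66496, 0.0226)–(0, -2.3174, 0.0226)  len=1.7048
  (v25,v28,v29) [+-+] → (1.57504, -1.66496, 0.0226)–(1.63862, -1.63862, 0.0226)  len=0.0688
  (v25,v29,v26) [++-] → (0.0635829, -1.39626, 0.0226)–(0, -1.4226, 0.0226)  len=0.0688
  (v26,v29,v30) [-+-] → (0.0635829, -1.39626, 0.0226)–(1.00588, -1.00588, 0.0226)  len=1.0200
  (v28,v0,v29) [--+] → (2.29106, -0.0635829, 0.0226)–(1.63862, -1.63862, 0.0226)  len=1.7048
  (v29,v0,v1) [+-+] → (2.29106, -0.0635829, 0.0226)–(2.3174, 0, 0.0226)  len=0.0688
  (v29,v1,v30) [++-] → (1.03222, -0.942301, 0.0226)–(1.00588, -1.00588, 0.0226)  len=0.0688
  (v30,v1,v2) [-+-] → (1.03222, -0.942301, 0.0226)–(1.4226, 0, 0.0226)  len=1.0200

Chained into 2 loop(s):
  loop 1: 16 segments, perimeter = 14.1892
  loop 2: 16 segments, perimeter = 8.7103
Total perimeter = 22.899


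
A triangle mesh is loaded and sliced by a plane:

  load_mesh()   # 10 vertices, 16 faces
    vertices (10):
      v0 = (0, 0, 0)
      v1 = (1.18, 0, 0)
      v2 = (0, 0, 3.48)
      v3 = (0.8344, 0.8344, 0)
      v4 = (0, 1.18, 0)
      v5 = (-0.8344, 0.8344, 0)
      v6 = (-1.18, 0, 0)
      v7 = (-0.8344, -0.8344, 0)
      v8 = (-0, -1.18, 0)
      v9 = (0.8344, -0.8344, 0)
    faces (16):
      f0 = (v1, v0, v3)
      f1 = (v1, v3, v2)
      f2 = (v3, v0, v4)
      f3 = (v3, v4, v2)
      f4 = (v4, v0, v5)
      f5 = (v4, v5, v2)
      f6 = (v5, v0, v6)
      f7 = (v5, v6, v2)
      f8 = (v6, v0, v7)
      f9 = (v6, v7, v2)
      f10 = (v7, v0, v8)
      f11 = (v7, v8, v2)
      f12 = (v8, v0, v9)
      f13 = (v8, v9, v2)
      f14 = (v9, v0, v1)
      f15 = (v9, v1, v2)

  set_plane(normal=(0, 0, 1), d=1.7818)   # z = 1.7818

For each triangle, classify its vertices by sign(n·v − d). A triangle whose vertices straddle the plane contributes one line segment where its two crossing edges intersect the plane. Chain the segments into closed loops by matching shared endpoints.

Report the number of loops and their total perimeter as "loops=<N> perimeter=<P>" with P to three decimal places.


Straddling triangles (8 of 16):
  (v1,v3,v2) [--+] → (0.407178, 0.407178, 1.7818)–(0.575826, 0, 1.7818)  len=0.4407
  (v3,v4,v2) [--+] → (0, 0.575826, 1.7818)–(0.407178, 0.407178, 1.7818)  len=0.4407
  (v4,v5,v2) [--+] → (-0.407178, 0.407178, 1.7818)–(0, 0.575826, 1.7818)  len=0.4407
  (v5,v6,v2) [--+] → (-0.575826, 0, 1.7818)–(-0.407178, 0.407178, 1.7818)  len=0.4407
  (v6,v7,v2) [--+] → (-0.407178, -0.407178, 1.7818)–(-0.575826, 0, 1.7818)  len=0.4407
  (v7,v8,v2) [--+] → (0, -0.575826, 1.7818)–(-0.407178, -0.407178, 1.7818)  len=0.4407
  (v8,v9,v2) [--+] → (0.407178, -0.407178, 1.7818)–(0, -0.575826, 1.7818)  len=0.4407
  (v9,v1,v2) [--+] → (0.575826, 0, 1.7818)–(0.407178, -0.407178, 1.7818)  len=0.4407

Chained into 1 loop(s):
  loop 1: 8 segments, perimeter = 3.5258
Total perimeter = 3.526

loops=1 perimeter=3.526


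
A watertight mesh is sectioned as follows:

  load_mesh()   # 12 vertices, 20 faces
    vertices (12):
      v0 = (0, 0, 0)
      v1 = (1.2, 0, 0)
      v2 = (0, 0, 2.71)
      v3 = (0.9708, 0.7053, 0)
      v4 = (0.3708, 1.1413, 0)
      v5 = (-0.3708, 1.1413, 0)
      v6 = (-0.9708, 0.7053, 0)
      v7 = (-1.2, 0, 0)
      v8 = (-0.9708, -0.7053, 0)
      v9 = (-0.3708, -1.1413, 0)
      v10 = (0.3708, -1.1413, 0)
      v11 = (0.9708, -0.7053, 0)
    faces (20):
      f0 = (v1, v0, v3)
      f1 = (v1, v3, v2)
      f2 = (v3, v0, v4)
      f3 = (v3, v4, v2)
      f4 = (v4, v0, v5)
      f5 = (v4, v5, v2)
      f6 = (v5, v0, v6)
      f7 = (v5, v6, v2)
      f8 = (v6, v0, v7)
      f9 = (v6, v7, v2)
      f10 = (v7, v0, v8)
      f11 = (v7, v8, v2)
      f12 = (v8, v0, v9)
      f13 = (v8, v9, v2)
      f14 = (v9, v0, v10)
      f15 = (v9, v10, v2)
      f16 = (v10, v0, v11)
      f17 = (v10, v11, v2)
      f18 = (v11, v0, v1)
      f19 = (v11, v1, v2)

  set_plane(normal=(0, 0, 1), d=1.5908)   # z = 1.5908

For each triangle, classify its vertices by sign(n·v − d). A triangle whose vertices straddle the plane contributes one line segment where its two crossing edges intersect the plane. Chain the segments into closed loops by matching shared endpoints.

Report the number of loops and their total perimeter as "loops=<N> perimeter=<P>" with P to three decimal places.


Straddling triangles (10 of 20):
  (v1,v3,v2) [--+] → (0.40093, 0.291281, 1.5908)–(0.495587, 0, 1.5908)  len=0.3063
  (v3,v4,v2) [--+] → (0.153136, 0.471344, 1.5908)–(0.40093, 0.291281, 1.5908)  len=0.3063
  (v4,v5,v2) [--+] → (-0.153136, 0.471344, 1.5908)–(0.153136, 0.471344, 1.5908)  len=0.3063
  (v5,v6,v2) [--+] → (-0.40093, 0.291281, 1.5908)–(-0.153136, 0.471344, 1.5908)  len=0.3063
  (v6,v7,v2) [--+] → (-0.495587, 0, 1.5908)–(-0.40093, 0.291281, 1.5908)  len=0.3063
  (v7,v8,v2) [--+] → (-0.40093, -0.291281, 1.5908)–(-0.495587, 0, 1.5908)  len=0.3063
  (v8,v9,v2) [--+] → (-0.153136, -0.471344, 1.5908)–(-0.40093, -0.291281, 1.5908)  len=0.3063
  (v9,v10,v2) [--+] → (0.153136, -0.471344, 1.5908)–(-0.153136, -0.471344, 1.5908)  len=0.3063
  (v10,v11,v2) [--+] → (0.40093, -0.291281, 1.5908)–(0.153136, -0.471344, 1.5908)  len=0.3063
  (v11,v1,v2) [--+] → (0.495587, 0, 1.5908)–(0.40093, -0.291281, 1.5908)  len=0.3063

Chained into 1 loop(s):
  loop 1: 10 segments, perimeter = 3.0629
Total perimeter = 3.063

loops=1 perimeter=3.063


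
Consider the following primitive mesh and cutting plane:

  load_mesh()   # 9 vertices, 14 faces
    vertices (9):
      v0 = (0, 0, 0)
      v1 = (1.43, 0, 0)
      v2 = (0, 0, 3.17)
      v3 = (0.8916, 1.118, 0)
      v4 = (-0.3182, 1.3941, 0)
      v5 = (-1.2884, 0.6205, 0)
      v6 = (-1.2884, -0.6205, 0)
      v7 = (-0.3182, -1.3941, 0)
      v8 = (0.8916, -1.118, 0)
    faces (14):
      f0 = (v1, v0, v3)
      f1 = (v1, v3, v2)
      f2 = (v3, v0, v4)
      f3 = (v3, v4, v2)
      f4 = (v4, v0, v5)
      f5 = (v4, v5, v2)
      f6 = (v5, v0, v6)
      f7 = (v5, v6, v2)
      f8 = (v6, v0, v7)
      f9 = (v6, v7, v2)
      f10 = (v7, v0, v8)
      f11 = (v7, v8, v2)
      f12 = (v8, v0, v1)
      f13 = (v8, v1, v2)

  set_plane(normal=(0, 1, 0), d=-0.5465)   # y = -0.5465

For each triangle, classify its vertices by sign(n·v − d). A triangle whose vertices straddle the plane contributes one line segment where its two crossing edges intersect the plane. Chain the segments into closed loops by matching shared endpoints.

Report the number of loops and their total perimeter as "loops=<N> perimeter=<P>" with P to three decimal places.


Straddling triangles (8 of 14):
  (v5,v0,v6) [++-] → (-1.13475, -0.5465, 0)–(-1.2884, -0.5465, 0)  len=0.1537
  (v5,v6,v2) [+-+] → (-1.2884, -0.5465, 0)–(-1.13475, -0.5465, 0.37805)  len=0.4081
  (v6,v0,v7) [-+-] → (-1.13475, -0.5465, 0)–(-0.124737, -0.5465, 0)  len=1.0100
  (v6,v7,v2) [--+] → (-0.124737, -0.5465, 1.92733)–(-1.13475, -0.5465, 0.37805)  len=1.8494
  (v7,v0,v8) [-+-] → (-0.124737, -0.5465, 0)–(0.435831, -0.5465, 0)  len=0.5606
  (v7,v8,v2) [--+] → (0.435831, -0.5465, 1.62044)–(-0.124737, -0.5465, 1.92733)  len=0.6391
  (v8,v0,v1) [-++] → (0.435831, -0.5465, 0)–(1.16682, -0.5465, 0)  len=0.7310
  (v8,v1,v2) [-++] → (1.16682, -0.5465, 0)–(0.435831, -0.5465, 1.62044)  len=1.7777

Chained into 1 loop(s):
  loop 1: 8 segments, perimeter = 7.1295
Total perimeter = 7.129

loops=1 perimeter=7.129


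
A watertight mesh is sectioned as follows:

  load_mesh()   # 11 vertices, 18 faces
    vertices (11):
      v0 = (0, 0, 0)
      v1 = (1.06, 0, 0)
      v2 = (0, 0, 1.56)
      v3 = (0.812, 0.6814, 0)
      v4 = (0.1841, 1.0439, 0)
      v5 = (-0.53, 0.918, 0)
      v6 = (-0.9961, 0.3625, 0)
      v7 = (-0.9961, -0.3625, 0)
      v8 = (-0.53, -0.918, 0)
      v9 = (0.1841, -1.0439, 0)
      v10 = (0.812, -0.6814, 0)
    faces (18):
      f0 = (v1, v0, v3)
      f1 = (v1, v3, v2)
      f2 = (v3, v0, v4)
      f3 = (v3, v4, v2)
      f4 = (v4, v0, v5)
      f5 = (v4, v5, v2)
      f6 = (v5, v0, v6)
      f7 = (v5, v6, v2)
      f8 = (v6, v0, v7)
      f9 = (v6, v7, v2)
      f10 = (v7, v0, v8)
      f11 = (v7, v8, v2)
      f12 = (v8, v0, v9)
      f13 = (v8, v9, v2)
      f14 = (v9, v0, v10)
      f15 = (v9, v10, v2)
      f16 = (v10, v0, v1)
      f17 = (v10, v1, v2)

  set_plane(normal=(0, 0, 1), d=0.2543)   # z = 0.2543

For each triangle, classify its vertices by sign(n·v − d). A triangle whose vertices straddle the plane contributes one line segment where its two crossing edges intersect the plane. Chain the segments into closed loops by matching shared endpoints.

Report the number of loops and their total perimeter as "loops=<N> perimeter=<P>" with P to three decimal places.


loops=1 perimeter=5.462

Straddling triangles (9 of 18):
  (v1,v3,v2) [--+] → (0.679634, 0.570323, 0.2543)–(0.887206, 0, 0.2543)  len=0.6069
  (v3,v4,v2) [--+] → (0.154089, 0.873731, 0.2543)–(0.679634, 0.570323, 0.2543)  len=0.6068
  (v4,v5,v2) [--+] → (-0.443603, 0.768354, 0.2543)–(0.154089, 0.873731, 0.2543)  len=0.6069
  (v5,v6,v2) [--+] → (-0.833723, 0.303408, 0.2543)–(-0.443603, 0.768354, 0.2543)  len=0.6069
  (v6,v7,v2) [--+] → (-0.833723, -0.303408, 0.2543)–(-0.833723, 0.303408, 0.2543)  len=0.6068
  (v7,v8,v2) [--+] → (-0.443603, -0.768354, 0.2543)–(-0.833723, -0.303408, 0.2543)  len=0.6069
  (v8,v9,v2) [--+] → (0.154089, -0.873731, 0.2543)–(-0.443603, -0.768354, 0.2543)  len=0.6069
  (v9,v10,v2) [--+] → (0.679634, -0.570323, 0.2543)–(0.154089, -0.873731, 0.2543)  len=0.6068
  (v10,v1,v2) [--+] → (0.887206, 0, 0.2543)–(0.679634, -0.570323, 0.2543)  len=0.6069

Chained into 1 loop(s):
  loop 1: 9 segments, perimeter = 5.4620
Total perimeter = 5.462


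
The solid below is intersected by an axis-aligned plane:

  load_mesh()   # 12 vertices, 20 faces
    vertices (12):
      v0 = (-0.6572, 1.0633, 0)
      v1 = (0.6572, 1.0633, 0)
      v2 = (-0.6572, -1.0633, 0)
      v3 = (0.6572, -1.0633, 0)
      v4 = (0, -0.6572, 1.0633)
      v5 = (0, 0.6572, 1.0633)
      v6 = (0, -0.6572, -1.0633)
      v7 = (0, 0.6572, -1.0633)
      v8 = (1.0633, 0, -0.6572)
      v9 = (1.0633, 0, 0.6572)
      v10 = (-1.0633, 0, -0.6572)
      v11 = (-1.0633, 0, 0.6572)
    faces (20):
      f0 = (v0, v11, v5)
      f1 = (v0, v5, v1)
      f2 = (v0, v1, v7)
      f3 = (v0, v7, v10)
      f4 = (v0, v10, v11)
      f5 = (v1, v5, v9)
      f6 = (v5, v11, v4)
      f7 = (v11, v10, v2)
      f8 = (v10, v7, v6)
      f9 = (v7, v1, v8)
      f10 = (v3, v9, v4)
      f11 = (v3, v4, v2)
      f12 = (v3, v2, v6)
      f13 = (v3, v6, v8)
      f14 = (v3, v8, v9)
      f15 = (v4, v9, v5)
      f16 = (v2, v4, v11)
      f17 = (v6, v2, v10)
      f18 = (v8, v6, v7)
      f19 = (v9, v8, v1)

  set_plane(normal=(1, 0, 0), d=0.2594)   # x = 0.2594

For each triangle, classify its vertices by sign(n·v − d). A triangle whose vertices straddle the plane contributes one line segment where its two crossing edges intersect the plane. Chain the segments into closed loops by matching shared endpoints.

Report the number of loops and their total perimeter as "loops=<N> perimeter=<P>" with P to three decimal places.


Straddling triangles (10 of 20):
  (v0,v5,v1) [--+] → (0.2594, 0.81749, 0.64361)–(0.2594, 1.0633, 0)  len=0.6890
  (v0,v1,v7) [-+-] → (0.2594, 1.0633, 0)–(0.2594, 0.81749, -0.64361)  len=0.6890
  (v1,v5,v9) [+-+] → (0.2594, 0.81749, 0.64361)–(0.2594, 0.496871, 0.964229)  len=0.4534
  (v7,v1,v8) [-++] → (0.2594, 0.81749, -0.64361)–(0.2594, 0.496871, -0.964229)  len=0.4534
  (v3,v9,v4) [++-] → (0.2594, -0.496871, 0.964229)–(0.2594, -0.81749, 0.64361)  len=0.4534
  (v3,v4,v2) [+--] → (0.2594, -0.81749, 0.64361)–(0.2594, -1.0633, 0)  len=0.6890
  (v3,v2,v6) [+--] → (0.2594, -1.0633, 0)–(0.2594, -0.81749, -0.64361)  len=0.6890
  (v3,v6,v8) [+-+] → (0.2594, -0.81749, -0.64361)–(0.2594, -0.496871, -0.964229)  len=0.4534
  (v4,v9,v5) [-+-] → (0.2594, -0.496871, 0.964229)–(0.2594, 0.496871, 0.964229)  len=0.9937
  (v8,v6,v7) [+--] → (0.2594, -0.496871, -0.964229)–(0.2594, 0.496871, -0.964229)  len=0.9937

Chained into 1 loop(s):
  loop 1: 10 segments, perimeter = 6.5570
Total perimeter = 6.557

loops=1 perimeter=6.557


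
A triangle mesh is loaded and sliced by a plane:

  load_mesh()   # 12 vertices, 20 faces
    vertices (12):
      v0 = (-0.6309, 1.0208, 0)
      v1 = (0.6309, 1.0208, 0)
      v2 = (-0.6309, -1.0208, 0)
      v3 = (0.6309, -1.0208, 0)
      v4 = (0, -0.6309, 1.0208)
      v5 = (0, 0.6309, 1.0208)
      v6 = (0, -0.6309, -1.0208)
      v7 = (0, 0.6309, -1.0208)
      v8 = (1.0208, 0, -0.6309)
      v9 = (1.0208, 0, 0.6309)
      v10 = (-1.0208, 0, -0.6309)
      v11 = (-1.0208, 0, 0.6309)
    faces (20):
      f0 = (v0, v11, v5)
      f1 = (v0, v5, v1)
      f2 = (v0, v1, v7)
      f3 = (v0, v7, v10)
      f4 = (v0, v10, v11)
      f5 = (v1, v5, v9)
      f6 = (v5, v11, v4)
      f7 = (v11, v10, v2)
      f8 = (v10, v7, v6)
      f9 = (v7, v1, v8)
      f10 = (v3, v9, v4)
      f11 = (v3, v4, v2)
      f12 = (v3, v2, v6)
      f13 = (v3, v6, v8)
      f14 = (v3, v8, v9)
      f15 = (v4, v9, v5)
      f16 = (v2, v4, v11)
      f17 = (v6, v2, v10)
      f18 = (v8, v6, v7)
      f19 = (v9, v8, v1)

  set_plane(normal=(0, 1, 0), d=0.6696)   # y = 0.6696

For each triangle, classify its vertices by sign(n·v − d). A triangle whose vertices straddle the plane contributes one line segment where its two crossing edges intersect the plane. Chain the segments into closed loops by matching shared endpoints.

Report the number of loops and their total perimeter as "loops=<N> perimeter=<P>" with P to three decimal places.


Straddling triangles (8 of 20):
  (v0,v11,v5) [+--] → (-0.765043, 0.6696, 0.217057)–(-0.0626207, 0.6696, 0.919479)  len=0.9934
  (v0,v5,v1) [+-+] → (-0.0626207, 0.6696, 0.919479)–(0.0626207, 0.6696, 0.919479)  len=0.1252
  (v0,v1,v7) [++-] → (0.0626207, 0.6696, -0.919479)–(-0.0626207, 0.6696, -0.919479)  len=0.1252
  (v0,v7,v10) [+--] → (-0.0626207, 0.6696, -0.919479)–(-0.765043, 0.6696, -0.217057)  len=0.9934
  (v0,v10,v11) [+--] → (-0.765043, 0.6696, -0.217057)–(-0.765043, 0.6696, 0.217057)  len=0.4341
  (v1,v5,v9) [+--] → (0.0626207, 0.6696, 0.919479)–(0.765043, 0.6696, 0.217057)  len=0.9934
  (v7,v1,v8) [-+-] → (0.0626207, 0.6696, -0.919479)–(0.765043, 0.6696, -0.217057)  len=0.9934
  (v9,v8,v1) [--+] → (0.765043, 0.6696, -0.217057)–(0.765043, 0.6696, 0.217057)  len=0.4341

Chained into 1 loop(s):
  loop 1: 8 segments, perimeter = 5.0922
Total perimeter = 5.092

loops=1 perimeter=5.092


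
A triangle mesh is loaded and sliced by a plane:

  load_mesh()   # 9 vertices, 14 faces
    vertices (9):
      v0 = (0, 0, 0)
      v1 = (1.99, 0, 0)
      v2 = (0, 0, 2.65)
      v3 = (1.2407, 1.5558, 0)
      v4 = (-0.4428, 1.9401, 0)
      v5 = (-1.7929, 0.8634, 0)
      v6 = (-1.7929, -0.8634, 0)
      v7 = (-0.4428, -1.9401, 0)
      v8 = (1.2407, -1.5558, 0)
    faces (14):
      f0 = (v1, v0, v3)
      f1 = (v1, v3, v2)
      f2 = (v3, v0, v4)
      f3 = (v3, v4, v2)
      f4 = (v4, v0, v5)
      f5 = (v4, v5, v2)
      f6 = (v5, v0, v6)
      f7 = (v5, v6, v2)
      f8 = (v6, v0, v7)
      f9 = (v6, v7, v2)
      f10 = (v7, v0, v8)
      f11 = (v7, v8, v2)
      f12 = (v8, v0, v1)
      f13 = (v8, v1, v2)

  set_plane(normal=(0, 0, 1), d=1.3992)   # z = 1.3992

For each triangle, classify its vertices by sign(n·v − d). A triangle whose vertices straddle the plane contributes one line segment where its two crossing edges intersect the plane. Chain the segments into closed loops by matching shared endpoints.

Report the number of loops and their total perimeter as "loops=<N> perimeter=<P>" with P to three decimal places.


Straddling triangles (7 of 14):
  (v1,v3,v2) [--+] → (0.58561, 0.734338, 1.3992)–(0.93928, 0, 1.3992)  len=0.8151
  (v3,v4,v2) [--+] → (-0.209002, 0.915727, 1.3992)–(0.58561, 0.734338, 1.3992)  len=0.8151
  (v4,v5,v2) [--+] → (-0.846249, 0.407525, 1.3992)–(-0.209002, 0.915727, 1.3992)  len=0.8151
  (v5,v6,v2) [--+] → (-0.846249, -0.407525, 1.3992)–(-0.846249, 0.407525, 1.3992)  len=0.8150
  (v6,v7,v2) [--+] → (-0.209002, -0.915727, 1.3992)–(-0.846249, -0.407525, 1.3992)  len=0.8151
  (v7,v8,v2) [--+] → (0.58561, -0.734338, 1.3992)–(-0.209002, -0.915727, 1.3992)  len=0.8151
  (v8,v1,v2) [--+] → (0.93928, 0, 1.3992)–(0.58561, -0.734338, 1.3992)  len=0.8151

Chained into 1 loop(s):
  loop 1: 7 segments, perimeter = 5.7054
Total perimeter = 5.705

loops=1 perimeter=5.705


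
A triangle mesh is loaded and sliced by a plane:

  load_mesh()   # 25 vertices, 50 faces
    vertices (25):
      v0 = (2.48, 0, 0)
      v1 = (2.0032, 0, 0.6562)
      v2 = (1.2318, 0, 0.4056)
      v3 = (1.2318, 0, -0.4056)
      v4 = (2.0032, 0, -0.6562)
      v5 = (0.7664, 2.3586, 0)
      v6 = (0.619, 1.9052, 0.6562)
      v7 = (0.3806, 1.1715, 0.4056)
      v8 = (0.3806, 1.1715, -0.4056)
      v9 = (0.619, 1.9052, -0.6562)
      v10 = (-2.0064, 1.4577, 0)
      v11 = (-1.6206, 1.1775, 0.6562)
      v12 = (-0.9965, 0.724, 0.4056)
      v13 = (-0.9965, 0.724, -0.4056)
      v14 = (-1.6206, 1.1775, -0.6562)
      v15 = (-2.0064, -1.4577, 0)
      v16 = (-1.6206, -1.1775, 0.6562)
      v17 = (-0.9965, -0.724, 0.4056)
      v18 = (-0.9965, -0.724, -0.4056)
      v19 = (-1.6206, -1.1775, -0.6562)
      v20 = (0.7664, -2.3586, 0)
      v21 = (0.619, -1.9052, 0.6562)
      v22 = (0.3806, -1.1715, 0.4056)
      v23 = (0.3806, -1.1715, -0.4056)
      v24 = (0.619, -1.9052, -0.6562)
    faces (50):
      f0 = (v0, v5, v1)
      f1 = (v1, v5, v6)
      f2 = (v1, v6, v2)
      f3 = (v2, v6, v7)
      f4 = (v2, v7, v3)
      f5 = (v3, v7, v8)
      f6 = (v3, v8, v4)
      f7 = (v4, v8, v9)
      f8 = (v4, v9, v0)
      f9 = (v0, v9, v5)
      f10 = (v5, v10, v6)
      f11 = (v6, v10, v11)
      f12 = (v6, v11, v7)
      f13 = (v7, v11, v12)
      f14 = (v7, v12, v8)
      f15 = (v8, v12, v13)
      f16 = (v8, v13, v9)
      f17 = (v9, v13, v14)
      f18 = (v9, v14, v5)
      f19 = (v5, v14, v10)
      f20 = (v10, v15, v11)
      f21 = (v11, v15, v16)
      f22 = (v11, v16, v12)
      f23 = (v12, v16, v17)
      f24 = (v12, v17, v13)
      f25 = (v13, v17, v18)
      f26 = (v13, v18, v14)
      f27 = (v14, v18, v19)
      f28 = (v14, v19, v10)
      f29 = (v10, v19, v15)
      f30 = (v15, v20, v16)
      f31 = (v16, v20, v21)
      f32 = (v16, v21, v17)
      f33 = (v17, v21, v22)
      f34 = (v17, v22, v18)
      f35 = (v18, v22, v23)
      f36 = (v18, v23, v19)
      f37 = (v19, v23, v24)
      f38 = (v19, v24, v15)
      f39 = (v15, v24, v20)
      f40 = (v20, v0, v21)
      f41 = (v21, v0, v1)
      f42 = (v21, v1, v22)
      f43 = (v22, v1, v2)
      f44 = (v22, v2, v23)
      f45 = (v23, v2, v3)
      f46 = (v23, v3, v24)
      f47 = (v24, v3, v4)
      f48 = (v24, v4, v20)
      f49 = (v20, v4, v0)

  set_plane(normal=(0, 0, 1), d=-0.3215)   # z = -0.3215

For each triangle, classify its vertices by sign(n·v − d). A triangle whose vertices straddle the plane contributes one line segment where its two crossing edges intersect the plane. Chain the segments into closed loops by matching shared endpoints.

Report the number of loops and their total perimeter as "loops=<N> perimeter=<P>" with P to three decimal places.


loops=2 perimeter=20.444

Straddling triangles (20 of 50):
  (v2,v7,v3) [++-] → (1.14355, 0.121454, -0.3215)–(1.2318, 0, -0.3215)  len=0.1501
  (v3,v7,v8) [-+-] → (1.14355, 0.121454, -0.3215)–(0.3806, 1.1715, -0.3215)  len=1.2980
  (v4,v9,v0) [--+] → (1.56822, 0.933438, -0.3215)–(2.2464, 0, -0.3215)  len=1.1538
  (v0,v9,v5) [+-+] → (1.56822, 0.933438, -0.3215)–(0.694183, 2.13646, -0.3215)  len=1.4870
  (v7,v12,v8) [++-] → (0.237831, 1.12511, -0.3215)–(0.3806, 1.1715, -0.3215)  len=0.1501
  (v8,v12,v13) [-+-] → (0.237831, 1.12511, -0.3215)–(-0.9965, 0.724, -0.3215)  len=1.2979
  (v9,v14,v5) [--+] → (-0.403092, 1.77993, -0.3215)–(0.694183, 2.13646, -0.3215)  len=1.1537
  (v5,v14,v10) [+-+] → (-0.403092, 1.77993, -0.3215)–(-1.81738, 1.32042, -0.3215)  len=1.4871
  (v12,v17,v13) [++-] → (-0.9965, 0.573881, -0.3215)–(-0.9965, 0.724, -0.3215)  len=0.1501
  (v13,v17,v18) [-+-] → (-0.9965, 0.573881, -0.3215)–(-0.9965, -0.724, -0.3215)  len=1.2979
  (v14,v19,v10) [--+] → (-1.81738, 0.166605, -0.3215)–(-1.81738, 1.32042, -0.3215)  len=1.1538
  (v10,v19,v15) [+-+] → (-1.81738, 0.166605, -0.3215)–(-1.81738, -1.32042, -0.3215)  len=1.4870
  (v17,v22,v18) [++-] → (-0.853731, -0.770394, -0.3215)–(-0.9965, -0.724, -0.3215)  len=0.1501
  (v18,v22,v23) [-+-] → (-0.853731, -0.770394, -0.3215)–(0.3806, -1.1715, -0.3215)  len=1.2979
  (v19,v24,v15) [--+] → (-0.720106, -1.67695, -0.3215)–(-1.81738, -1.32042, -0.3215)  len=1.1537
  (v15,v24,v20) [+-+] → (-0.720106, -1.67695, -0.3215)–(0.694183, -2.13646, -0.3215)  len=1.4871
  (v22,v2,v23) [++-] → (0.468847, -1.05005, -0.3215)–(0.3806, -1.1715, -0.3215)  len=0.1501
  (v23,v2,v3) [-+-] → (0.468847, -1.05005, -0.3215)–(1.2318, 0, -0.3215)  len=1.2980
  (v24,v4,v20) [--+] → (1.37236, -1.20302, -0.3215)–(0.694183, -2.13646, -0.3215)  len=1.1538
  (v20,v4,v0) [+-+] → (1.37236, -1.20302, -0.3215)–(2.2464, 0, -0.3215)  len=1.4870

Chained into 2 loop(s):
  loop 1: 10 segments, perimeter = 7.2401
  loop 2: 10 segments, perimeter = 13.2041
Total perimeter = 20.444


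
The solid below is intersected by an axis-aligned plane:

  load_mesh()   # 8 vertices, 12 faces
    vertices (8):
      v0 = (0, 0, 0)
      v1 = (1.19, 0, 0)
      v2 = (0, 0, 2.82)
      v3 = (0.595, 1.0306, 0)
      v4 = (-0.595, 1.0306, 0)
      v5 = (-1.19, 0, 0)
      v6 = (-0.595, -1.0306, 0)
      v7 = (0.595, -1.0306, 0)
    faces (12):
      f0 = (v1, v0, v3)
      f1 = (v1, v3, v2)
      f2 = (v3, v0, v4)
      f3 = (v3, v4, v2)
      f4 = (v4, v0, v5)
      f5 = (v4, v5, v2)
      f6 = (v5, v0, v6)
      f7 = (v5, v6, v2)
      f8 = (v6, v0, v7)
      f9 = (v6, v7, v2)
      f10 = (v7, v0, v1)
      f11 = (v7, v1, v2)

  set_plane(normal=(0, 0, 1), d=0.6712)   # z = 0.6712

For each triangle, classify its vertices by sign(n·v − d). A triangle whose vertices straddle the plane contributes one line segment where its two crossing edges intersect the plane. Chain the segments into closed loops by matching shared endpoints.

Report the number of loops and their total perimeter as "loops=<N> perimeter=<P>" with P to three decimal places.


Straddling triangles (6 of 12):
  (v1,v3,v2) [--+] → (0.453382, 0.785303, 0.6712)–(0.906763, 0, 0.6712)  len=0.9068
  (v3,v4,v2) [--+] → (-0.453382, 0.785303, 0.6712)–(0.453382, 0.785303, 0.6712)  len=0.9068
  (v4,v5,v2) [--+] → (-0.906763, 0, 0.6712)–(-0.453382, 0.785303, 0.6712)  len=0.9068
  (v5,v6,v2) [--+] → (-0.453382, -0.785303, 0.6712)–(-0.906763, 0, 0.6712)  len=0.9068
  (v6,v7,v2) [--+] → (0.453382, -0.785303, 0.6712)–(-0.453382, -0.785303, 0.6712)  len=0.9068
  (v7,v1,v2) [--+] → (0.906763, 0, 0.6712)–(0.453382, -0.785303, 0.6712)  len=0.9068

Chained into 1 loop(s):
  loop 1: 6 segments, perimeter = 5.4407
Total perimeter = 5.441

loops=1 perimeter=5.441


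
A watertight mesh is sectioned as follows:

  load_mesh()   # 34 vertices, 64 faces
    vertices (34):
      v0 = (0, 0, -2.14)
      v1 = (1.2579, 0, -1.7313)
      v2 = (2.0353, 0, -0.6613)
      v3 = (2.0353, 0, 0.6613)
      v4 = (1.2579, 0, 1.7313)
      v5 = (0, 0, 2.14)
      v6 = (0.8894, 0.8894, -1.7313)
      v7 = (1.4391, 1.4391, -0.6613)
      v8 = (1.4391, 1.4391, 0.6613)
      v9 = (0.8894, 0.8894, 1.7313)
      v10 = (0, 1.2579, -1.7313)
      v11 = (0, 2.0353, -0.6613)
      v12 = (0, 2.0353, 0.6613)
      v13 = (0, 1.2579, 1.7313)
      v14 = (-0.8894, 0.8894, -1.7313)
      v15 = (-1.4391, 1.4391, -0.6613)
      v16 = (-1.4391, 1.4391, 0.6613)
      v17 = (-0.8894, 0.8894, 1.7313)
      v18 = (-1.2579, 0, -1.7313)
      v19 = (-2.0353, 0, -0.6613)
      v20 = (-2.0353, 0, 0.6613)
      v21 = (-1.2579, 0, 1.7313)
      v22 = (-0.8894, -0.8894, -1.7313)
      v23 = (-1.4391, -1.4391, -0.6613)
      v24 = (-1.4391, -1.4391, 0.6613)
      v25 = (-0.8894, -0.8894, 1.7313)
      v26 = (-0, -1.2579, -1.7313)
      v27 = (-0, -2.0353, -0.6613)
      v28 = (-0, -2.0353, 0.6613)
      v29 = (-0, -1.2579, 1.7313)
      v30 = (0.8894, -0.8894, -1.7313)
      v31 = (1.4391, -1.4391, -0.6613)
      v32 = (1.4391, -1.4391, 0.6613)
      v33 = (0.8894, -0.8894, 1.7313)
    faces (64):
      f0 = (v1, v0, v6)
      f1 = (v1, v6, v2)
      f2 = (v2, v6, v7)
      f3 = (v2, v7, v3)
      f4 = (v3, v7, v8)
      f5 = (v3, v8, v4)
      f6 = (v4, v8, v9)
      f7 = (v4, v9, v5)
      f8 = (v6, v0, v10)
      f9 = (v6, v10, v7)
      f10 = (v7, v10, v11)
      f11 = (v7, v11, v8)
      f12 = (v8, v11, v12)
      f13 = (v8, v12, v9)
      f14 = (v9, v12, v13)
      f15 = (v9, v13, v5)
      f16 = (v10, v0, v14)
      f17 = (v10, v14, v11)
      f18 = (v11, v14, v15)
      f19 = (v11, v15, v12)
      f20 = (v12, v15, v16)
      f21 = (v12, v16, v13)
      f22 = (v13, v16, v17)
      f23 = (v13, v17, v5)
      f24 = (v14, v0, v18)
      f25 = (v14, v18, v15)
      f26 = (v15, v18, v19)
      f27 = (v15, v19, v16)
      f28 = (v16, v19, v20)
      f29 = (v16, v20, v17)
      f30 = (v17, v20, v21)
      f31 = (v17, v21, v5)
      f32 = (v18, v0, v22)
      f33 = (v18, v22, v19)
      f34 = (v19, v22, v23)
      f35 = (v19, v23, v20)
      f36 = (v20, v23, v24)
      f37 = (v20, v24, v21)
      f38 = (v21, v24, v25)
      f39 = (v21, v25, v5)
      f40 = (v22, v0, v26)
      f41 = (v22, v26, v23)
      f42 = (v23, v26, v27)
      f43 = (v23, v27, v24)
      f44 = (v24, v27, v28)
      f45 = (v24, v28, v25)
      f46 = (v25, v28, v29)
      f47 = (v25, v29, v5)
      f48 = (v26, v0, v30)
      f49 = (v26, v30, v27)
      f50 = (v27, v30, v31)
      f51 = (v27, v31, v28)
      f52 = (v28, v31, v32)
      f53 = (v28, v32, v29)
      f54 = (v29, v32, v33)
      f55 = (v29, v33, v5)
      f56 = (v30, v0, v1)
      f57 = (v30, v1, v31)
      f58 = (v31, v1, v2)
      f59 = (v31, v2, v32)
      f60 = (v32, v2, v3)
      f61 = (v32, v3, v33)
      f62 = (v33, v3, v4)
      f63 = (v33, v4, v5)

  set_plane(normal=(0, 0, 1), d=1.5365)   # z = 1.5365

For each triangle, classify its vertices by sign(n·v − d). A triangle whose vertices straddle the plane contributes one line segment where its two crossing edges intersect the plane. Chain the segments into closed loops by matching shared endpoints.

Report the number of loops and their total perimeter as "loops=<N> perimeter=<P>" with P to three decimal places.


Straddling triangles (16 of 64):
  (v3,v8,v4) [--+] → (1.29089, 0.261997, 1.5365)–(1.39943, 0, 1.5365)  len=0.2836
  (v4,v8,v9) [+-+] → (1.29089, 0.261997, 1.5365)–(0.989476, 0.989476, 1.5365)  len=0.7874
  (v8,v12,v9) [--+] → (0.727479, 1.09802, 1.5365)–(0.989476, 0.989476, 1.5365)  len=0.2836
  (v9,v12,v13) [+-+] → (0.727479, 1.09802, 1.5365)–(0, 1.39943, 1.5365)  len=0.7874
  (v12,v16,v13) [--+] → (-0.261997, 1.29089, 1.5365)–(0, 1.39943, 1.5365)  len=0.2836
  (v13,v16,v17) [+-+] → (-0.261997, 1.29089, 1.5365)–(-0.989476, 0.989476, 1.5365)  len=0.7874
  (v16,v20,v17) [--+] → (-1.09802, 0.727479, 1.5365)–(-0.989476, 0.989476, 1.5365)  len=0.2836
  (v17,v20,v21) [+-+] → (-1.09802, 0.727479, 1.5365)–(-1.39943, 0, 1.5365)  len=0.7874
  (v20,v24,v21) [--+] → (-1.29089, -0.261997, 1.5365)–(-1.39943, 0, 1.5365)  len=0.2836
  (v21,v24,v25) [+-+] → (-1.29089, -0.261997, 1.5365)–(-0.989476, -0.989476, 1.5365)  len=0.7874
  (v24,v28,v25) [--+] → (-0.727479, -1.09802, 1.5365)–(-0.989476, -0.989476, 1.5365)  len=0.2836
  (v25,v28,v29) [+-+] → (-0.727479, -1.09802, 1.5365)–(0, -1.39943, 1.5365)  len=0.7874
  (v28,v32,v29) [--+] → (0.261997, -1.29089, 1.5365)–(0, -1.39943, 1.5365)  len=0.2836
  (v29,v32,v33) [+-+] → (0.261997, -1.29089, 1.5365)–(0.989476, -0.989476, 1.5365)  len=0.7874
  (v32,v3,v33) [--+] → (1.09802, -0.727479, 1.5365)–(0.989476, -0.989476, 1.5365)  len=0.2836
  (v33,v3,v4) [+-+] → (1.09802, -0.727479, 1.5365)–(1.39943, 0, 1.5365)  len=0.7874

Chained into 1 loop(s):
  loop 1: 16 segments, perimeter = 8.5683
Total perimeter = 8.568

loops=1 perimeter=8.568
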